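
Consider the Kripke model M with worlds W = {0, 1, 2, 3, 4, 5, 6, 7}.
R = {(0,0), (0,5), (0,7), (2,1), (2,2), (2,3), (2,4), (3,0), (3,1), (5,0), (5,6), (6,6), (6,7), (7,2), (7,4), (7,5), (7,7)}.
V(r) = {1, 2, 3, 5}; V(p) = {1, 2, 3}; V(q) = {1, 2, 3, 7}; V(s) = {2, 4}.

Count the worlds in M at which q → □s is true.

5

Recall that □ψ holds at a world iff ψ holds at every accessible world, and ◇ψ holds iff ψ holds at some accessible world.
Let φ = q → □s. Evaluate φ at each world:
  0 (successors {0, 5, 7}): φ is true.
  1 (successors ∅): φ is true.
  2 (successors {1, 2, 3, 4}): φ is false.
  3 (successors {0, 1}): φ is false.
  4 (successors ∅): φ is true.
  5 (successors {0, 6}): φ is true.
  6 (successors {6, 7}): φ is true.
  7 (successors {2, 4, 5, 7}): φ is false.
For instance, at 3:
  At 3: q is true, □s is false, so q → □s is false.
    At 3: □s requires s at every successor {0, 1}.
      s fails at 0, so □s is false at 3.
Satisfying worlds: {0, 1, 4, 5, 6}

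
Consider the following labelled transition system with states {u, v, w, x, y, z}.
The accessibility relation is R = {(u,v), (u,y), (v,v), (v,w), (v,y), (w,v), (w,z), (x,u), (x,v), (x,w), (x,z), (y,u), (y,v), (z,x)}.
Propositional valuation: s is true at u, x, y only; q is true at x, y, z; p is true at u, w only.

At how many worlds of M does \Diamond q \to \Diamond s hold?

5

Let φ = \Diamond q \to \Diamond s. Evaluate φ at each world:
  u (successors {v, y}): φ is true.
  v (successors {v, w, y}): φ is true.
  w (successors {v, z}): φ is false.
  x (successors {u, v, w, z}): φ is true.
  y (successors {u, v}): φ is true.
  z (successors {x}): φ is true.
For instance, at y:
  At y: \Diamond q is false, \Diamond s is true, so \Diamond q \to \Diamond s is true.
    At y: \Diamond q requires q at some successor in {u, v}.
      At u: q is false.
      At v: q is false.
    So \Diamond q is false at y.
    At y: \Diamond s requires s at some successor in {u, v}.
      s holds at u, so \Diamond s is true at y.
Satisfying worlds: {u, v, x, y, z}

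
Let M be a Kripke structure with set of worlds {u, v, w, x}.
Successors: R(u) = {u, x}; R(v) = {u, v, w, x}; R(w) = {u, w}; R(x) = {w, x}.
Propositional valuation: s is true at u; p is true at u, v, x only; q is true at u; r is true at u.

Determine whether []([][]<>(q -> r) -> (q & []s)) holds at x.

No

At x: []([][]<>(q -> r) -> (q & []s)) requires [][]<>(q -> r) -> (q & []s) at every successor {w, x}.
  [][]<>(q -> r) -> (q & []s) fails at w, so []([][]<>(q -> r) -> (q & []s)) is false at x.
    At w: [][]<>(q -> r) is true, q & []s is false, so [][]<>(q -> r) -> (q & []s) is false.
      At w: [][]<>(q -> r) requires []<>(q -> r) at every successor {u, w}.
        At u: []<>(q -> r) is true.
        At w: []<>(q -> r) is true.
      So [][]<>(q -> r) is true at w.
      At w: q is false, []s is false, so q & []s is false.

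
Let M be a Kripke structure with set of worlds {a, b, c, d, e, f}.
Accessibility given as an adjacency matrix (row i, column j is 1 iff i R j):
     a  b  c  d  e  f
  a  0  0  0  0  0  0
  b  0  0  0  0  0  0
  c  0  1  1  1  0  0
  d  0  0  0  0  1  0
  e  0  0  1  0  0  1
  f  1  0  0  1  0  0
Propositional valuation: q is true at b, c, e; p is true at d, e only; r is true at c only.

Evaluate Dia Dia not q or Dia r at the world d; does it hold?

Recall that Dia ψ holds at a world iff ψ holds at some accessible world.
At d: Dia Dia not q is true, Dia r is false, so Dia Dia not q or Dia r is true.
  At d: Dia Dia not q requires Dia not q at some successor in {e}.
    Dia not q holds at e, so Dia Dia not q is true at d.
      At e: Dia not q requires not q at some successor in {c, f}.
        not q holds at f, so Dia not q is true at e.
  At d: Dia r requires r at some successor in {e}.
    At e: r is false.
  So Dia r is false at d.

Yes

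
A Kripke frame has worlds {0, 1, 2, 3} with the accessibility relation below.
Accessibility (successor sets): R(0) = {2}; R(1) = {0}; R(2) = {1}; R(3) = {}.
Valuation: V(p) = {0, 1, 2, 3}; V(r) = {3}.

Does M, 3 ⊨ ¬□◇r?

At 3: □◇r is true, so ¬□◇r is false.
  At 3: no accessible worlds, so □◇r holds vacuously.

No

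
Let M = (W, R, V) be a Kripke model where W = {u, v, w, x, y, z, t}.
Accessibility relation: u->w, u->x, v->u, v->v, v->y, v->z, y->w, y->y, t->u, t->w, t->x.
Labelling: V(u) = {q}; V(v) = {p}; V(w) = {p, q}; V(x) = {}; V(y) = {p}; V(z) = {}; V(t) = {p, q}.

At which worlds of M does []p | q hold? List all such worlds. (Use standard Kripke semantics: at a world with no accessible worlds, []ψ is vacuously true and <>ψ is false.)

u, w, x, y, z, t

Let φ = []p | q. Evaluate φ at each world:
  u (successors {w, x}): φ is true.
  v (successors {u, v, y, z}): φ is false.
  w (successors ∅): φ is true.
  x (successors ∅): φ is true.
  y (successors {w, y}): φ is true.
  z (successors ∅): φ is true.
  t (successors {u, w, x}): φ is true.
For instance, at y:
  At y: []p is true, q is false, so []p | q is true.
    At y: []p requires p at every successor {w, y}.
      At w: p is true.
      At y: p is true.
    So []p is true at y.
Satisfying worlds: {u, w, x, y, z, t}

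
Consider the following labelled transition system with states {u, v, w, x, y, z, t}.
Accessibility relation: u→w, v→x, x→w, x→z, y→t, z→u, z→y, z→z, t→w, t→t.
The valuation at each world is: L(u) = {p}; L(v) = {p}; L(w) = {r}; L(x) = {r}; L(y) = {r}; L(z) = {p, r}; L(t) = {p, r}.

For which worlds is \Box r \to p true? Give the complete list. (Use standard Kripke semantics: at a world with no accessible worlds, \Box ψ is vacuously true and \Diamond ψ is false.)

Let φ = \Box r \to p. Evaluate φ at each world:
  u (successors {w}): φ is true.
  v (successors {x}): φ is true.
  w (successors ∅): φ is false.
  x (successors {w, z}): φ is false.
  y (successors {t}): φ is false.
  z (successors {u, y, z}): φ is true.
  t (successors {w, t}): φ is true.
For instance, at x:
  At x: \Box r is true, p is false, so \Box r \to p is false.
    At x: \Box r requires r at every successor {w, z}.
      At w: r is true.
      At z: r is true.
    So \Box r is true at x.
Satisfying worlds: {u, v, z, t}

u, v, z, t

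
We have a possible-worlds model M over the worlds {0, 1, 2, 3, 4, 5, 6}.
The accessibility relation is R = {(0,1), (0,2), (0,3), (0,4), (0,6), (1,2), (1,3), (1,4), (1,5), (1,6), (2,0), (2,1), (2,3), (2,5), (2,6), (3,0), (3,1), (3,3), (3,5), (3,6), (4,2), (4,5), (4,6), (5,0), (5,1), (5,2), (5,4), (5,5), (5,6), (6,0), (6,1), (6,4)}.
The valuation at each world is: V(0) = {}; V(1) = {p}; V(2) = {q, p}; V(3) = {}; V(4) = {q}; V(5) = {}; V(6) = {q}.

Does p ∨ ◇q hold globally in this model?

Let φ = p ∨ ◇q. Evaluate φ at each world:
  0 (successors {1, 2, 3, 4, 6}): φ is true.
  1 (successors {2, 3, 4, 5, 6}): φ is true.
  2 (successors {0, 1, 3, 5, 6}): φ is true.
  3 (successors {0, 1, 3, 5, 6}): φ is true.
  4 (successors {2, 5, 6}): φ is true.
  5 (successors {0, 1, 2, 4, 5, 6}): φ is true.
  6 (successors {0, 1, 4}): φ is true.
For instance, at 6:
  At 6: p is false, ◇q is true, so p ∨ ◇q is true.
    At 6: ◇q requires q at some successor in {0, 1, 4}.
      q holds at 4, so ◇q is true at 6.

Yes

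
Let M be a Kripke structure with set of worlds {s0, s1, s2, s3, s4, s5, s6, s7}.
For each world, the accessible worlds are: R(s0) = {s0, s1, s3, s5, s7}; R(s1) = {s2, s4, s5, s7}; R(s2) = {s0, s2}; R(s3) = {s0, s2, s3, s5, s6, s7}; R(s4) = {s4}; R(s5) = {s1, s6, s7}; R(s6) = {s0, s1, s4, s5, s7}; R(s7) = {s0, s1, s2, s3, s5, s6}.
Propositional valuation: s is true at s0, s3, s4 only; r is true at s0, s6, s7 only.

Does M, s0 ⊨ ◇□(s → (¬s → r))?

Yes

Recall that □ψ holds at a world iff ψ holds at every accessible world, and ◇ψ holds iff ψ holds at some accessible world.
At s0: ◇□(s → (¬s → r)) requires □(s → (¬s → r)) at some successor in {s0, s1, s3, s5, s7}.
  □(s → (¬s → r)) holds at s0, so ◇□(s → (¬s → r)) is true at s0.
    At s0: □(s → (¬s → r)) requires s → (¬s → r) at every successor {s0, s1, s3, s5, s7}.
      At s0: s → (¬s → r) is true.
      At s1: s → (¬s → r) is true.
      At s3: s → (¬s → r) is true.
      At s5: s → (¬s → r) is true.
      At s7: s → (¬s → r) is true.
    So □(s → (¬s → r)) is true at s0.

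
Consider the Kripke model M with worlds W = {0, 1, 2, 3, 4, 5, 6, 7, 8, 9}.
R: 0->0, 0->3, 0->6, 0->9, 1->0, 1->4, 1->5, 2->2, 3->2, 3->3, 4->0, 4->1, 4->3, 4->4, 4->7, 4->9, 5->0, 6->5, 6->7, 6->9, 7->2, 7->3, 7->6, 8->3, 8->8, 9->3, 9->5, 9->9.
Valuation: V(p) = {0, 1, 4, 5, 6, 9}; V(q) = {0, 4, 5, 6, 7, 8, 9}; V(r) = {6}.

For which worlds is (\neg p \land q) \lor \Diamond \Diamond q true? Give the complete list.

0, 1, 4, 5, 6, 7, 8, 9

Recall that \Diamond ψ holds at a world iff ψ holds at some accessible world.
Let φ = (\neg p \land q) \lor \Diamond \Diamond q. Evaluate φ at each world:
  0 (successors {0, 3, 6, 9}): φ is true.
  1 (successors {0, 4, 5}): φ is true.
  2 (successors {2}): φ is false.
  3 (successors {2, 3}): φ is false.
  4 (successors {0, 1, 3, 4, 7, 9}): φ is true.
  5 (successors {0}): φ is true.
  6 (successors {5, 7, 9}): φ is true.
  7 (successors {2, 3, 6}): φ is true.
  8 (successors {3, 8}): φ is true.
  9 (successors {3, 5, 9}): φ is true.
For instance, at 4:
  At 4: \neg p \land q is false, \Diamond \Diamond q is true, so (\neg p \land q) \lor \Diamond \Diamond q is true.
    At 4: \Diamond \Diamond q requires \Diamond q at some successor in {0, 1, 3, 4, 7, 9}.
      \Diamond q holds at 0, so \Diamond \Diamond q is true at 4.
Satisfying worlds: {0, 1, 4, 5, 6, 7, 8, 9}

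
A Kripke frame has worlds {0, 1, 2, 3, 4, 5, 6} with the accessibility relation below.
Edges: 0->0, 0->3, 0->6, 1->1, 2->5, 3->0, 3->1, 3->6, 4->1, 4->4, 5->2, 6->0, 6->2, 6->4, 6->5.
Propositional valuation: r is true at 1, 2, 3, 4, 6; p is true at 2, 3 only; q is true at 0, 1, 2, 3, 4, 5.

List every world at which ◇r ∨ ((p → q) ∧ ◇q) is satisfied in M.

Let φ = ◇r ∨ ((p → q) ∧ ◇q). Evaluate φ at each world:
  0 (successors {0, 3, 6}): φ is true.
  1 (successors {1}): φ is true.
  2 (successors {5}): φ is true.
  3 (successors {0, 1, 6}): φ is true.
  4 (successors {1, 4}): φ is true.
  5 (successors {2}): φ is true.
  6 (successors {0, 2, 4, 5}): φ is true.
For instance, at 4:
  At 4: ◇r is true, (p → q) ∧ ◇q is true, so ◇r ∨ ((p → q) ∧ ◇q) is true.
    At 4: ◇r requires r at some successor in {1, 4}.
      r holds at 1, so ◇r is true at 4.
    At 4: p → q is true, ◇q is true, so (p → q) ∧ ◇q is true.
      At 4: ◇q requires q at some successor in {1, 4}.
        q holds at 1, so ◇q is true at 4.
Satisfying worlds: {0, 1, 2, 3, 4, 5, 6}

0, 1, 2, 3, 4, 5, 6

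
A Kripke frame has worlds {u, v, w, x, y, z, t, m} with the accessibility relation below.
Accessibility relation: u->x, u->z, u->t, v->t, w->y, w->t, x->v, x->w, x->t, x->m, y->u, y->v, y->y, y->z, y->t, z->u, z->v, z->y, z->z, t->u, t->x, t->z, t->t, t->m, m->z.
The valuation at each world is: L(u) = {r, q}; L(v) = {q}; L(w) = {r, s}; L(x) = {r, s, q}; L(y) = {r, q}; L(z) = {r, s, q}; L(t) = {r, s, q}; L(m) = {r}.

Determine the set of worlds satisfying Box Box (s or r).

v, x

Let φ = Box Box (s or r). Evaluate φ at each world:
  u (successors {x, z, t}): φ is false.
  v (successors {t}): φ is true.
  w (successors {y, t}): φ is false.
  x (successors {v, w, t, m}): φ is true.
  y (successors {u, v, y, z, t}): φ is false.
  z (successors {u, v, y, z}): φ is false.
  t (successors {u, x, z, t, m}): φ is false.
  m (successors {z}): φ is false.
For instance, at m:
  At m: Box Box (s or r) requires Box (s or r) at every successor {z}.
    Box (s or r) fails at z, so Box Box (s or r) is false at m.
      At z: Box (s or r) requires s or r at every successor {u, v, y, z}.
        s or r fails at v, so Box (s or r) is false at z.
Satisfying worlds: {v, x}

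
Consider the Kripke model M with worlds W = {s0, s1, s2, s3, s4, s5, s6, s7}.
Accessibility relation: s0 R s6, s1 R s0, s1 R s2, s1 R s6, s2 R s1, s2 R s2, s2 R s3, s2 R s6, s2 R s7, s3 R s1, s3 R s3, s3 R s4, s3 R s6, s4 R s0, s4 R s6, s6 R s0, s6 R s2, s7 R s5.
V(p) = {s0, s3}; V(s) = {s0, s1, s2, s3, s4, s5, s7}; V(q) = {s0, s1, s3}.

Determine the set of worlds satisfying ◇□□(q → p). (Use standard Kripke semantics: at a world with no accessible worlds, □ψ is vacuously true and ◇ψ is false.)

Let φ = ◇□□(q → p). Evaluate φ at each world:
  s0 (successors {s6}): φ is false.
  s1 (successors {s0, s2, s6}): φ is true.
  s2 (successors {s1, s2, s3, s6, s7}): φ is true.
  s3 (successors {s1, s3, s4, s6}): φ is true.
  s4 (successors {s0, s6}): φ is true.
  s5 (successors ∅): φ is false.
  s6 (successors {s0, s2}): φ is true.
  s7 (successors {s5}): φ is true.
For instance, at s0:
  At s0: ◇□□(q → p) requires □□(q → p) at some successor in {s6}.
    At s6: □□(q → p) is false.
  So ◇□□(q → p) is false at s0.
Satisfying worlds: {s1, s2, s3, s4, s6, s7}

s1, s2, s3, s4, s6, s7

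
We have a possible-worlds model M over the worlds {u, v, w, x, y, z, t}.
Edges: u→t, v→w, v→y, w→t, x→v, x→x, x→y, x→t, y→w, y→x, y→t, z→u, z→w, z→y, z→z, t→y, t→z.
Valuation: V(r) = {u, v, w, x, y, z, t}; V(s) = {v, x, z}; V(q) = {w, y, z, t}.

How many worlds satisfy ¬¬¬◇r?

0

Let φ = ¬¬¬◇r. Evaluate φ at each world:
  u (successors {t}): φ is false.
  v (successors {w, y}): φ is false.
  w (successors {t}): φ is false.
  x (successors {v, x, y, t}): φ is false.
  y (successors {w, x, t}): φ is false.
  z (successors {u, w, y, z}): φ is false.
  t (successors {y, z}): φ is false.
For instance, at z:
  At z: ¬¬◇r is true, so ¬¬¬◇r is false.
    At z: ¬◇r is false, so ¬¬◇r is true.
      At z: ◇r is true, so ¬◇r is false.
Satisfying worlds: none.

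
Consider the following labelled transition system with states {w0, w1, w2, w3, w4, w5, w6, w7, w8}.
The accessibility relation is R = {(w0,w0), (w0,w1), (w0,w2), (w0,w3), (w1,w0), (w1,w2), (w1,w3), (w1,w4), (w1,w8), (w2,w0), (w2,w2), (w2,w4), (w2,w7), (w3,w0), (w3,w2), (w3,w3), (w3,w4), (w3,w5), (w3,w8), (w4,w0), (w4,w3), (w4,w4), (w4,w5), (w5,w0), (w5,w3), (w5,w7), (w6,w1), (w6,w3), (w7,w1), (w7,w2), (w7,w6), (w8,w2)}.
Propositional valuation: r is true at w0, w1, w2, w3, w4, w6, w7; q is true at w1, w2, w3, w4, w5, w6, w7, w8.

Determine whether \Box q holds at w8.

Yes

Recall that \Box ψ holds at a world iff ψ holds at every accessible world, and \Diamond ψ holds iff ψ holds at some accessible world.
At w8: \Box q requires q at every successor {w2}.
  At w2: q is true.
So \Box q is true at w8.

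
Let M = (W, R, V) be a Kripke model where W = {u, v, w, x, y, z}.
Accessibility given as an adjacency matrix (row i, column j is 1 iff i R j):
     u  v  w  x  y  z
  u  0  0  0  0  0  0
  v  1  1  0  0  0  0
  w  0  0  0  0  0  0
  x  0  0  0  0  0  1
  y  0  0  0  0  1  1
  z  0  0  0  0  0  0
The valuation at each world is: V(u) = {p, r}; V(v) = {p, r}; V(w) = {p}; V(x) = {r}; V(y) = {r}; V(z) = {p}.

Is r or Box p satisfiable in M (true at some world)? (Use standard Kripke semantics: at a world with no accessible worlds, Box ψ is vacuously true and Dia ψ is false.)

Yes

Let φ = r or Box p. Evaluate φ at each world:
  u (successors ∅): φ is true.
  v (successors {u, v}): φ is true.
  w (successors ∅): φ is true.
  x (successors {z}): φ is true.
  y (successors {y, z}): φ is true.
  z (successors ∅): φ is true.
Detail at u (witness):
  At u: r is true, Box p is true, so r or Box p is true.
    At u: no accessible worlds, so Box p holds vacuously.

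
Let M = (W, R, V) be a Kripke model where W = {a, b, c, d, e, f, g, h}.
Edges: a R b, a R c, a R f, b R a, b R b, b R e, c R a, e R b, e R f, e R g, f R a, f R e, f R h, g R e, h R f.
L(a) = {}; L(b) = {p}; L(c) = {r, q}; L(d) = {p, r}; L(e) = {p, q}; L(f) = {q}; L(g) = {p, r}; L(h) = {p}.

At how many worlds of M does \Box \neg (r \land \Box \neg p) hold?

7

Let φ = \Box \neg (r \land \Box \neg p). Evaluate φ at each world:
  a (successors {b, c, f}): φ is false.
  b (successors {a, b, e}): φ is true.
  c (successors {a}): φ is true.
  d (successors ∅): φ is true.
  e (successors {b, f, g}): φ is true.
  f (successors {a, e, h}): φ is true.
  g (successors {e}): φ is true.
  h (successors {f}): φ is true.
For instance, at h:
  At h: \Box \neg (r \land \Box \neg p) requires \neg (r \land \Box \neg p) at every successor {f}.
      At f: r \land \Box \neg p is false, so \neg (r \land \Box \neg p) is true.
  So \Box \neg (r \land \Box \neg p) is true at h.
Satisfying worlds: {b, c, d, e, f, g, h}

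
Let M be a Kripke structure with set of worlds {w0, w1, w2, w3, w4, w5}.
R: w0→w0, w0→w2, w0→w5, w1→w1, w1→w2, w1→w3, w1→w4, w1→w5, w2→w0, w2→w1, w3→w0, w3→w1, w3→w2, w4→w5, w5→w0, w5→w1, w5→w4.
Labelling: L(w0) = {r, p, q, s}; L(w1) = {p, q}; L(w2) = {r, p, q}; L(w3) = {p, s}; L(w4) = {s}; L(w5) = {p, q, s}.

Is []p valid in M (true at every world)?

No

Recall that []ψ holds at a world iff ψ holds at every accessible world, and <>ψ holds iff ψ holds at some accessible world.
Let φ = []p. Evaluate φ at each world:
  w0 (successors {w0, w2, w5}): φ is true.
  w1 (successors {w1, w2, w3, w4, w5}): φ is false.
  w2 (successors {w0, w1}): φ is true.
  w3 (successors {w0, w1, w2}): φ is true.
  w4 (successors {w5}): φ is true.
  w5 (successors {w0, w1, w4}): φ is false.
Detail at w1 (counterexample):
  At w1: []p requires p at every successor {w1, w2, w3, w4, w5}.
    p fails at w4, so []p is false at w1.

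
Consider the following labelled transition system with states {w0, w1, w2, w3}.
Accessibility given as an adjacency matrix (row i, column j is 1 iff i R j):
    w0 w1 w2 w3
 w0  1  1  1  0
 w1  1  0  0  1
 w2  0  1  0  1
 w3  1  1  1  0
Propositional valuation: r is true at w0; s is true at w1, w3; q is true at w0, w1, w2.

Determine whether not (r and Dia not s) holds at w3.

Recall that Dia ψ holds at a world iff ψ holds at some accessible world.
At w3: r and Dia not s is false, so not (r and Dia not s) is true.
  At w3: r is false, Dia not s is true, so r and Dia not s is false.
    At w3: Dia not s requires not s at some successor in {w0, w1, w2}.
      not s holds at w0, so Dia not s is true at w3.

Yes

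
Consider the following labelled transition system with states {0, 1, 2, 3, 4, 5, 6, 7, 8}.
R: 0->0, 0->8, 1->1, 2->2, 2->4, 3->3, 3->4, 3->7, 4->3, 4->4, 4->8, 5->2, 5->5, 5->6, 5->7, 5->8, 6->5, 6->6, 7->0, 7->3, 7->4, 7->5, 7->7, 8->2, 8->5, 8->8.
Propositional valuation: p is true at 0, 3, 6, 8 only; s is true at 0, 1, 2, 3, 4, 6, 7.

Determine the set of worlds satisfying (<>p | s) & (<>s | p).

Let φ = (<>p | s) & (<>s | p). Evaluate φ at each world:
  0 (successors {0, 8}): φ is true.
  1 (successors {1}): φ is true.
  2 (successors {2, 4}): φ is true.
  3 (successors {3, 4, 7}): φ is true.
  4 (successors {3, 4, 8}): φ is true.
  5 (successors {2, 5, 6, 7, 8}): φ is true.
  6 (successors {5, 6}): φ is true.
  7 (successors {0, 3, 4, 5, 7}): φ is true.
  8 (successors {2, 5, 8}): φ is true.
For instance, at 0:
  At 0: <>p | s is true, <>s | p is true, so (<>p | s) & (<>s | p) is true.
    At 0: <>p is true, s is true, so <>p | s is true.
      At 0: <>p requires p at some successor in {0, 8}.
        p holds at 0, so <>p is true at 0.
    At 0: <>s is true, p is true, so <>s | p is true.
      At 0: <>s requires s at some successor in {0, 8}.
        s holds at 0, so <>s is true at 0.
Satisfying worlds: {0, 1, 2, 3, 4, 5, 6, 7, 8}

0, 1, 2, 3, 4, 5, 6, 7, 8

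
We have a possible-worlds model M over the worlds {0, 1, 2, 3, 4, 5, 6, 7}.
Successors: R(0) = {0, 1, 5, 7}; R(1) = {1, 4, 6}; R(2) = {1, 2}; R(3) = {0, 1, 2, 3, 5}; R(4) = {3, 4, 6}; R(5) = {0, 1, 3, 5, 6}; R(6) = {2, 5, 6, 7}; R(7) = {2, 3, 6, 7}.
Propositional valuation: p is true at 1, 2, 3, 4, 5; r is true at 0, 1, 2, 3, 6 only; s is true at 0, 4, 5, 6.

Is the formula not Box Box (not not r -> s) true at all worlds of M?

Recall that Box ψ holds at a world iff ψ holds at every accessible world, and Dia ψ holds iff ψ holds at some accessible world.
Let φ = not Box Box (not not r -> s). Evaluate φ at each world:
  0 (successors {0, 1, 5, 7}): φ is true.
  1 (successors {1, 4, 6}): φ is true.
  2 (successors {1, 2}): φ is true.
  3 (successors {0, 1, 2, 3, 5}): φ is true.
  4 (successors {3, 4, 6}): φ is true.
  5 (successors {0, 1, 3, 5, 6}): φ is true.
  6 (successors {2, 5, 6, 7}): φ is true.
  7 (successors {2, 3, 6, 7}): φ is true.
For instance, at 7:
  At 7: Box Box (not not r -> s) is false, so not Box Box (not not r -> s) is true.
    At 7: Box Box (not not r -> s) requires Box (not not r -> s) at every successor {2, 3, 6, 7}.
      Box (not not r -> s) fails at 2, so Box Box (not not r -> s) is false at 7.

Yes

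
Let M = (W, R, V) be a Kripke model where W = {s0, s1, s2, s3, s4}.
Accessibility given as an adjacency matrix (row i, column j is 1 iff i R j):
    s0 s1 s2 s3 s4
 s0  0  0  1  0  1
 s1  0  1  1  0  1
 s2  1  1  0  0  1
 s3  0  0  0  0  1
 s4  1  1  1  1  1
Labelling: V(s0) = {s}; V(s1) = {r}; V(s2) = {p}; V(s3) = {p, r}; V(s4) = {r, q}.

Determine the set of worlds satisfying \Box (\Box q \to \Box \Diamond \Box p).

Let φ = \Box (\Box q \to \Box \Diamond \Box p). Evaluate φ at each world:
  s0 (successors {s2, s4}): φ is true.
  s1 (successors {s1, s2, s4}): φ is true.
  s2 (successors {s0, s1, s4}): φ is true.
  s3 (successors {s4}): φ is true.
  s4 (successors {s0, s1, s2, s3, s4}): φ is false.
For instance, at s2:
  At s2: \Box (\Box q \to \Box \Diamond \Box p) requires \Box q \to \Box \Diamond \Box p at every successor {s0, s1, s4}.
      At s0: \Box q is false, \Box \Diamond \Box p is false, so \Box q \to \Box \Diamond \Box p is true.
      At s1: \Box q is false, \Box \Diamond \Box p is false, so \Box q \to \Box \Diamond \Box p is true.
      At s4: \Box q is false, \Box \Diamond \Box p is false, so \Box q \to \Box \Diamond \Box p is true.
  So \Box (\Box q \to \Box \Diamond \Box p) is true at s2.
Satisfying worlds: {s0, s1, s2, s3}

s0, s1, s2, s3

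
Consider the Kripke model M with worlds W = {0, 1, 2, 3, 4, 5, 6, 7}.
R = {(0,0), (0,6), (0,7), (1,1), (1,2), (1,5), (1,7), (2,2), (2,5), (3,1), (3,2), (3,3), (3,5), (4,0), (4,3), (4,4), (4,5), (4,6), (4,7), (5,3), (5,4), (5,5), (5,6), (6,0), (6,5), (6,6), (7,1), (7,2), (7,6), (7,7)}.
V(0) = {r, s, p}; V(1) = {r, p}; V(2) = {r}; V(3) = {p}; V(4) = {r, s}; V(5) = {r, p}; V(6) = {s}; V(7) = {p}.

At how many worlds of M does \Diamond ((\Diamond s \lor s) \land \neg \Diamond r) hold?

0

Let φ = \Diamond ((\Diamond s \lor s) \land \neg \Diamond r). Evaluate φ at each world:
  0 (successors {0, 6, 7}): φ is false.
  1 (successors {1, 2, 5, 7}): φ is false.
  2 (successors {2, 5}): φ is false.
  3 (successors {1, 2, 3, 5}): φ is false.
  4 (successors {0, 3, 4, 5, 6, 7}): φ is false.
  5 (successors {3, 4, 5, 6}): φ is false.
  6 (successors {0, 5, 6}): φ is false.
  7 (successors {1, 2, 6, 7}): φ is false.
For instance, at 0:
  At 0: \Diamond ((\Diamond s \lor s) \land \neg \Diamond r) requires (\Diamond s \lor s) \land \neg \Diamond r at some successor in {0, 6, 7}.
    At 0: (\Diamond s \lor s) \land \neg \Diamond r is false.
    At 6: (\Diamond s \lor s) \land \neg \Diamond r is false.
    At 7: (\Diamond s \lor s) \land \neg \Diamond r is false.
  So \Diamond ((\Diamond s \lor s) \land \neg \Diamond r) is false at 0.
Satisfying worlds: none.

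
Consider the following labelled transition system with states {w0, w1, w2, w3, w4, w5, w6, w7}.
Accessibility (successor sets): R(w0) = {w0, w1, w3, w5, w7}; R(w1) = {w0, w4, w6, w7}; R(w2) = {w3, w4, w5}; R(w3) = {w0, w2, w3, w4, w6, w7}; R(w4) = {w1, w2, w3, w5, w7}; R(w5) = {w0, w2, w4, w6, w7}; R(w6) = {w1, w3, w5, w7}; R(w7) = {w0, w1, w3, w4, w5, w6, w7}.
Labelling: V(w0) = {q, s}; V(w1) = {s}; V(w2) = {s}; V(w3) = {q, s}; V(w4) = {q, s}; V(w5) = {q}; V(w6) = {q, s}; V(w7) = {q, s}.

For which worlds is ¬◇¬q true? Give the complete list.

w1, w2

Recall that ◇ψ holds at a world iff ψ holds at some accessible world.
Let φ = ¬◇¬q. Evaluate φ at each world:
  w0 (successors {w0, w1, w3, w5, w7}): φ is false.
  w1 (successors {w0, w4, w6, w7}): φ is true.
  w2 (successors {w3, w4, w5}): φ is true.
  w3 (successors {w0, w2, w3, w4, w6, w7}): φ is false.
  w4 (successors {w1, w2, w3, w5, w7}): φ is false.
  w5 (successors {w0, w2, w4, w6, w7}): φ is false.
  w6 (successors {w1, w3, w5, w7}): φ is false.
  w7 (successors {w0, w1, w3, w4, w5, w6, w7}): φ is false.
For instance, at w6:
  At w6: ◇¬q is true, so ¬◇¬q is false.
    At w6: ◇¬q requires ¬q at some successor in {w1, w3, w5, w7}.
      ¬q holds at w1, so ◇¬q is true at w6.
Satisfying worlds: {w1, w2}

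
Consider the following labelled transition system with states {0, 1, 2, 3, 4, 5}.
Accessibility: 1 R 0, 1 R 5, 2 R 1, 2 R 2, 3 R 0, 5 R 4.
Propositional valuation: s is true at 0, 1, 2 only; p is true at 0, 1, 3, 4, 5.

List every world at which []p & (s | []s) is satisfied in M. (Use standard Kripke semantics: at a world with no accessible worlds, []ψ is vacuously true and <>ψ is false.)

Let φ = []p & (s | []s). Evaluate φ at each world:
  0 (successors ∅): φ is true.
  1 (successors {0, 5}): φ is true.
  2 (successors {1, 2}): φ is false.
  3 (successors {0}): φ is true.
  4 (successors ∅): φ is true.
  5 (successors {4}): φ is false.
For instance, at 1:
  At 1: []p is true, s | []s is true, so []p & (s | []s) is true.
    At 1: []p requires p at every successor {0, 5}.
      At 0: p is true.
      At 5: p is true.
    So []p is true at 1.
    At 1: s is true, []s is false, so s | []s is true.
      At 1: []s requires s at every successor {0, 5}.
        s fails at 5, so []s is false at 1.
Satisfying worlds: {0, 1, 3, 4}

0, 1, 3, 4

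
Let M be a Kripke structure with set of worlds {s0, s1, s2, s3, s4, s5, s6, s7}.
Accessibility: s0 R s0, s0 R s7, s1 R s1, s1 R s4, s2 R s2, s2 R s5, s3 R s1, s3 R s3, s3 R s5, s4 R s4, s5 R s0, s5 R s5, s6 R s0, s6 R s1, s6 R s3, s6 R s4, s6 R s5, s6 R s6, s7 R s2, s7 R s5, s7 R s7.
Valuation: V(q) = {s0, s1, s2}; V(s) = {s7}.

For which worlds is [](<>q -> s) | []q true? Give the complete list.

s4

Let φ = [](<>q -> s) | []q. Evaluate φ at each world:
  s0 (successors {s0, s7}): φ is false.
  s1 (successors {s1, s4}): φ is false.
  s2 (successors {s2, s5}): φ is false.
  s3 (successors {s1, s3, s5}): φ is false.
  s4 (successors {s4}): φ is true.
  s5 (successors {s0, s5}): φ is false.
  s6 (successors {s0, s1, s3, s4, s5, s6}): φ is false.
  s7 (successors {s2, s5, s7}): φ is false.
For instance, at s1:
  At s1: [](<>q -> s) is false, []q is false, so [](<>q -> s) | []q is false.
    At s1: [](<>q -> s) requires <>q -> s at every successor {s1, s4}.
      <>q -> s fails at s1, so [](<>q -> s) is false at s1.
    At s1: []q requires q at every successor {s1, s4}.
      q fails at s4, so []q is false at s1.
Satisfying worlds: {s4}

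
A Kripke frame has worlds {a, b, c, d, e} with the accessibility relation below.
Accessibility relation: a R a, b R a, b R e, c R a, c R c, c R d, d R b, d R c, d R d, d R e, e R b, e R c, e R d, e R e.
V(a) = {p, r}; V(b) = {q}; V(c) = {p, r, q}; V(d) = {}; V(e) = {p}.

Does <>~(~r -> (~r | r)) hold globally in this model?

No

Let φ = <>~(~r -> (~r | r)). Evaluate φ at each world:
  a (successors {a}): φ is false.
  b (successors {a, e}): φ is false.
  c (successors {a, c, d}): φ is false.
  d (successors {b, c, d, e}): φ is false.
  e (successors {b, c, d, e}): φ is false.
Detail at a (counterexample):
  At a: <>~(~r -> (~r | r)) requires ~(~r -> (~r | r)) at some successor in {a}.
    At a: ~(~r -> (~r | r)) is false.
  So <>~(~r -> (~r | r)) is false at a.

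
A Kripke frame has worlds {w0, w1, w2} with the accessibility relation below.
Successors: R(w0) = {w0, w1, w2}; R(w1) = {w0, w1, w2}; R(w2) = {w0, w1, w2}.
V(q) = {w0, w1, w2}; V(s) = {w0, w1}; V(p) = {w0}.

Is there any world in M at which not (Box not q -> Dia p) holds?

No

Let φ = not (Box not q -> Dia p). Evaluate φ at each world:
  w0 (successors {w0, w1, w2}): φ is false.
  w1 (successors {w0, w1, w2}): φ is false.
  w2 (successors {w0, w1, w2}): φ is false.
For instance, at w1:
  At w1: Box not q -> Dia p is true, so not (Box not q -> Dia p) is false.
    At w1: Box not q is false, Dia p is true, so Box not q -> Dia p is true.
      At w1: Box not q requires not q at every successor {w0, w1, w2}.
        not q fails at w0, so Box not q is false at w1.
      At w1: Dia p requires p at some successor in {w0, w1, w2}.
        p holds at w0, so Dia p is true at w1.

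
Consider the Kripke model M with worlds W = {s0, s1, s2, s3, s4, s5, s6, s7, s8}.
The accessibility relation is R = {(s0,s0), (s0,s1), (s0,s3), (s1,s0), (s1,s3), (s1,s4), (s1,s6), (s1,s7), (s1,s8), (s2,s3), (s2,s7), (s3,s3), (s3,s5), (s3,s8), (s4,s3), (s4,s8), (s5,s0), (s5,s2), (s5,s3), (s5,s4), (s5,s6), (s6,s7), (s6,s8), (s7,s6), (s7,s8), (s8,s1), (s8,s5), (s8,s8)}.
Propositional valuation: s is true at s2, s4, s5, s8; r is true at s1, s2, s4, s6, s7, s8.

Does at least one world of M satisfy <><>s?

Yes

Let φ = <><>s. Evaluate φ at each world:
  s0 (successors {s0, s1, s3}): φ is true.
  s1 (successors {s0, s3, s4, s6, s7, s8}): φ is true.
  s2 (successors {s3, s7}): φ is true.
  s3 (successors {s3, s5, s8}): φ is true.
  s4 (successors {s3, s8}): φ is true.
  s5 (successors {s0, s2, s3, s4, s6}): φ is true.
  s6 (successors {s7, s8}): φ is true.
  s7 (successors {s6, s8}): φ is true.
  s8 (successors {s1, s5, s8}): φ is true.
Detail at s0 (witness):
  At s0: <><>s requires <>s at some successor in {s0, s1, s3}.
    <>s holds at s1, so <><>s is true at s0.
      At s1: <>s requires s at some successor in {s0, s3, s4, s6, s7, s8}.
        s holds at s4, so <>s is true at s1.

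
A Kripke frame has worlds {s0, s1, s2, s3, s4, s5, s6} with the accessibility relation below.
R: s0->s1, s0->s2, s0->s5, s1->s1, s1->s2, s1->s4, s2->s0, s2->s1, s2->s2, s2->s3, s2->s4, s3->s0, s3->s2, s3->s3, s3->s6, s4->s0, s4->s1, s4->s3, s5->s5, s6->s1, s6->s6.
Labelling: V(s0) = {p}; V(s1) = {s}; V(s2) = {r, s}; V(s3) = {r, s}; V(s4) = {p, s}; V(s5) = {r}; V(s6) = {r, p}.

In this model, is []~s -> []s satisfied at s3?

Yes

Recall that []ψ holds at a world iff ψ holds at every accessible world, and <>ψ holds iff ψ holds at some accessible world.
At s3: []~s is false, []s is false, so []~s -> []s is true.
  At s3: []~s requires ~s at every successor {s0, s2, s3, s6}.
    ~s fails at s2, so []~s is false at s3.
  At s3: []s requires s at every successor {s0, s2, s3, s6}.
    s fails at s0, so []s is false at s3.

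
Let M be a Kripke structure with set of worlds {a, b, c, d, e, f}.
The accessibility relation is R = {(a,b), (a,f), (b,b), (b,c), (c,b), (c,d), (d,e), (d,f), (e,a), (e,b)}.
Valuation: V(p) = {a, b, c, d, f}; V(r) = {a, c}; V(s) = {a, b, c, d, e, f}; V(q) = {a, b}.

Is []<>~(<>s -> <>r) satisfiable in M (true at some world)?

Yes

Let φ = []<>~(<>s -> <>r). Evaluate φ at each world:
  a (successors {b, f}): φ is false.
  b (successors {b, c}): φ is true.
  c (successors {b, d}): φ is false.
  d (successors {e, f}): φ is false.
  e (successors {a, b}): φ is false.
  f (successors ∅): φ is true.
Detail at b (witness):
  At b: []<>~(<>s -> <>r) requires <>~(<>s -> <>r) at every successor {b, c}.
      At b: <>~(<>s -> <>r) requires ~(<>s -> <>r) at some successor in {b, c}.
        ~(<>s -> <>r) holds at c, so <>~(<>s -> <>r) is true at b.
      At c: <>~(<>s -> <>r) requires ~(<>s -> <>r) at some successor in {b, d}.
        ~(<>s -> <>r) holds at d, so <>~(<>s -> <>r) is true at c.
  So []<>~(<>s -> <>r) is true at b.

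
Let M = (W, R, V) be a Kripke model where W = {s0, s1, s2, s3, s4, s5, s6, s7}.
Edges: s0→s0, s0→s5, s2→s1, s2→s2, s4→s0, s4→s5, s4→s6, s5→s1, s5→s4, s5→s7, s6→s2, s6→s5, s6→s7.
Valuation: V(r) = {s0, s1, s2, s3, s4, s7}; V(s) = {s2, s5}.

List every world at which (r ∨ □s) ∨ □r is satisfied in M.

Recall that □ψ holds at a world iff ψ holds at every accessible world, and ◇ψ holds iff ψ holds at some accessible world.
Let φ = (r ∨ □s) ∨ □r. Evaluate φ at each world:
  s0 (successors {s0, s5}): φ is true.
  s1 (successors ∅): φ is true.
  s2 (successors {s1, s2}): φ is true.
  s3 (successors ∅): φ is true.
  s4 (successors {s0, s5, s6}): φ is true.
  s5 (successors {s1, s4, s7}): φ is true.
  s6 (successors {s2, s5, s7}): φ is false.
  s7 (successors ∅): φ is true.
For instance, at s4:
  At s4: r ∨ □s is true, □r is false, so (r ∨ □s) ∨ □r is true.
    At s4: r is true, □s is false, so r ∨ □s is true.
      At s4: □s requires s at every successor {s0, s5, s6}.
        s fails at s0, so □s is false at s4.
    At s4: □r requires r at every successor {s0, s5, s6}.
      r fails at s5, so □r is false at s4.
Satisfying worlds: {s0, s1, s2, s3, s4, s5, s7}

s0, s1, s2, s3, s4, s5, s7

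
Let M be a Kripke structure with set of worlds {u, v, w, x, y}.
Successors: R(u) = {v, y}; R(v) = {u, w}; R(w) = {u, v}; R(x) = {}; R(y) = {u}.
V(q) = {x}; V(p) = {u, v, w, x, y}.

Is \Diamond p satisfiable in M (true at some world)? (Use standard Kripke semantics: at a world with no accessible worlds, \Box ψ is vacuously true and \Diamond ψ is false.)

Yes

Recall that \Diamond ψ holds at a world iff ψ holds at some accessible world.
Let φ = \Diamond p. Evaluate φ at each world:
  u (successors {v, y}): φ is true.
  v (successors {u, w}): φ is true.
  w (successors {u, v}): φ is true.
  x (successors ∅): φ is false.
  y (successors {u}): φ is true.
Detail at u (witness):
  At u: \Diamond p requires p at some successor in {v, y}.
    p holds at v, so \Diamond p is true at u.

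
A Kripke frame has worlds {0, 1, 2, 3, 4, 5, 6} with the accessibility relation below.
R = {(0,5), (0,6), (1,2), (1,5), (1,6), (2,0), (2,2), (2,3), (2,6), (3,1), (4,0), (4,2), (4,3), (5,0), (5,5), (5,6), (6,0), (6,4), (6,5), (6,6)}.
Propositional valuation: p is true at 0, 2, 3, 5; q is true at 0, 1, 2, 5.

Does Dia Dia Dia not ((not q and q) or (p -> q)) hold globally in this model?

Yes

Let φ = Dia Dia Dia not ((not q and q) or (p -> q)). Evaluate φ at each world:
  0 (successors {5, 6}): φ is true.
  1 (successors {2, 5, 6}): φ is true.
  2 (successors {0, 2, 3, 6}): φ is true.
  3 (successors {1}): φ is true.
  4 (successors {0, 2, 3}): φ is true.
  5 (successors {0, 5, 6}): φ is true.
  6 (successors {0, 4, 5, 6}): φ is true.
For instance, at 0:
  At 0: Dia Dia Dia not ((not q and q) or (p -> q)) requires Dia Dia not ((not q and q) or (p -> q)) at some successor in {5, 6}.
    Dia Dia not ((not q and q) or (p -> q)) holds at 6, so Dia Dia Dia not ((not q and q) or (p -> q)) is true at 0.
      At 6: Dia Dia not ((not q and q) or (p -> q)) requires Dia not ((not q and q) or (p -> q)) at some successor in {0, 4, 5, 6}.
        Dia not ((not q and q) or (p -> q)) holds at 4, so Dia Dia not ((not q and q) or (p -> q)) is true at 6.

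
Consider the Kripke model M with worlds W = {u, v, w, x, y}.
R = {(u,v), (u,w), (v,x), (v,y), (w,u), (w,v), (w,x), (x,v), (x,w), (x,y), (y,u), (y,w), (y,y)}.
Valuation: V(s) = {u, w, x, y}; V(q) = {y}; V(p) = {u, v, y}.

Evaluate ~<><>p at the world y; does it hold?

At y: <><>p is true, so ~<><>p is false.
  At y: <><>p requires <>p at some successor in {u, w, y}.
    <>p holds at u, so <><>p is true at y.
      At u: <>p requires p at some successor in {v, w}.
        p holds at v, so <>p is true at u.

No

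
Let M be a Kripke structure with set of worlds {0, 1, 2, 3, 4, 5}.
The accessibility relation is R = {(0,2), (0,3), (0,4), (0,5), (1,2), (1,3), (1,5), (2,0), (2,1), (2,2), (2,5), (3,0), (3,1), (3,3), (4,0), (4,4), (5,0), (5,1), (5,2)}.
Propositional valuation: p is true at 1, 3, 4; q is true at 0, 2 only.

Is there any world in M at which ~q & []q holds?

No

Let φ = ~q & []q. Evaluate φ at each world:
  0 (successors {2, 3, 4, 5}): φ is false.
  1 (successors {2, 3, 5}): φ is false.
  2 (successors {0, 1, 2, 5}): φ is false.
  3 (successors {0, 1, 3}): φ is false.
  4 (successors {0, 4}): φ is false.
  5 (successors {0, 1, 2}): φ is false.
For instance, at 0:
  At 0: ~q is false, []q is false, so ~q & []q is false.
    At 0: []q requires q at every successor {2, 3, 4, 5}.
      q fails at 3, so []q is false at 0.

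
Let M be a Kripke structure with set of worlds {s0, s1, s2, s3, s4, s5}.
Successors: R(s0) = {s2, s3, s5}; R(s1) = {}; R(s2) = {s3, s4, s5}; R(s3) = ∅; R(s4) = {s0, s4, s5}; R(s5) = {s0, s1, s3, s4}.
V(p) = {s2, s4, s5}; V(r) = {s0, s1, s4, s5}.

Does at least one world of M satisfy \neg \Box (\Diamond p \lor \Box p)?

Let φ = \neg \Box (\Diamond p \lor \Box p). Evaluate φ at each world:
  s0 (successors {s2, s3, s5}): φ is false.
  s1 (successors ∅): φ is false.
  s2 (successors {s3, s4, s5}): φ is false.
  s3 (successors ∅): φ is false.
  s4 (successors {s0, s4, s5}): φ is false.
  s5 (successors {s0, s1, s3, s4}): φ is false.
For instance, at s0:
  At s0: \Box (\Diamond p \lor \Box p) is true, so \neg \Box (\Diamond p \lor \Box p) is false.
    At s0: \Box (\Diamond p \lor \Box p) requires \Diamond p \lor \Box p at every successor {s2, s3, s5}.
      At s2: \Diamond p \lor \Box p is true.
      At s3: \Diamond p \lor \Box p is true.
      At s5: \Diamond p \lor \Box p is true.
    So \Box (\Diamond p \lor \Box p) is true at s0.

No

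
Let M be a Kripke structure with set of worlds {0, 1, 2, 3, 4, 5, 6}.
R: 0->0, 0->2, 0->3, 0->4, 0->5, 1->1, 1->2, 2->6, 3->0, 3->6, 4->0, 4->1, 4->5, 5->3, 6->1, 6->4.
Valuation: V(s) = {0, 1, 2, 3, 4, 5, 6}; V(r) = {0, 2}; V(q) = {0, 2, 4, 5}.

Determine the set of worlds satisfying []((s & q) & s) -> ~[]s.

Let φ = []((s & q) & s) -> ~[]s. Evaluate φ at each world:
  0 (successors {0, 2, 3, 4, 5}): φ is true.
  1 (successors {1, 2}): φ is true.
  2 (successors {6}): φ is true.
  3 (successors {0, 6}): φ is true.
  4 (successors {0, 1, 5}): φ is true.
  5 (successors {3}): φ is true.
  6 (successors {1, 4}): φ is true.
For instance, at 0:
  At 0: []((s & q) & s) is false, ~[]s is false, so []((s & q) & s) -> ~[]s is true.
    At 0: []((s & q) & s) requires (s & q) & s at every successor {0, 2, 3, 4, 5}.
      (s & q) & s fails at 3, so []((s & q) & s) is false at 0.
    At 0: []s is true, so ~[]s is false.
      At 0: []s requires s at every successor {0, 2, 3, 4, 5}.
        At 0: s is true.
        At 2: s is true.
        At 3: s is true.
        At 4: s is true.
        At 5: s is true.
      So []s is true at 0.
Satisfying worlds: {0, 1, 2, 3, 4, 5, 6}

0, 1, 2, 3, 4, 5, 6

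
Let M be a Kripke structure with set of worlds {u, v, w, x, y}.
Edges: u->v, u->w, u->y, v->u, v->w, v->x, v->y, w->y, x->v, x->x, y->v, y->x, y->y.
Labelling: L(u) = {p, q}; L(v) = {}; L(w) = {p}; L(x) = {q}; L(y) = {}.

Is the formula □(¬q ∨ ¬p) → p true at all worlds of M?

Let φ = □(¬q ∨ ¬p) → p. Evaluate φ at each world:
  u (successors {v, w, y}): φ is true.
  v (successors {u, w, x, y}): φ is true.
  w (successors {y}): φ is true.
  x (successors {v, x}): φ is false.
  y (successors {v, x, y}): φ is false.
Detail at x (counterexample):
  At x: □(¬q ∨ ¬p) is true, p is false, so □(¬q ∨ ¬p) → p is false.
    At x: □(¬q ∨ ¬p) requires ¬q ∨ ¬p at every successor {v, x}.
      At v: ¬q ∨ ¬p is true.
      At x: ¬q ∨ ¬p is true.
    So □(¬q ∨ ¬p) is true at x.

No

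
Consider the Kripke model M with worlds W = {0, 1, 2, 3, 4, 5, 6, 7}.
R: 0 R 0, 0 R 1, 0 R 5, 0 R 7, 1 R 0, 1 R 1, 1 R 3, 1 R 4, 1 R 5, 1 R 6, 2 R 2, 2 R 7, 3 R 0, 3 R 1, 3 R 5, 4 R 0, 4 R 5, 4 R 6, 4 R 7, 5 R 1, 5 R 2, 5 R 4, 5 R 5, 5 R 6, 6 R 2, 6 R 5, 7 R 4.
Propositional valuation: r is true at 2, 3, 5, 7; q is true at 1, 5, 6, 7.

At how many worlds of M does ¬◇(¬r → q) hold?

1

Let φ = ¬◇(¬r → q). Evaluate φ at each world:
  0 (successors {0, 1, 5, 7}): φ is false.
  1 (successors {0, 1, 3, 4, 5, 6}): φ is false.
  2 (successors {2, 7}): φ is false.
  3 (successors {0, 1, 5}): φ is false.
  4 (successors {0, 5, 6, 7}): φ is false.
  5 (successors {1, 2, 4, 5, 6}): φ is false.
  6 (successors {2, 5}): φ is false.
  7 (successors {4}): φ is true.
For instance, at 4:
  At 4: ◇(¬r → q) is true, so ¬◇(¬r → q) is false.
    At 4: ◇(¬r → q) requires ¬r → q at some successor in {0, 5, 6, 7}.
      ¬r → q holds at 5, so ◇(¬r → q) is true at 4.
Satisfying worlds: {7}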